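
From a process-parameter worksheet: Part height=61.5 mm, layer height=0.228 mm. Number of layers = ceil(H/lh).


Layers = ceil(61.5/0.228) = 270


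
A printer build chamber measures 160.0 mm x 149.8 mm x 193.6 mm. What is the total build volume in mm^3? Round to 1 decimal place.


V = 160.0 * 149.8 * 193.6 = 4640204.8 mm^3


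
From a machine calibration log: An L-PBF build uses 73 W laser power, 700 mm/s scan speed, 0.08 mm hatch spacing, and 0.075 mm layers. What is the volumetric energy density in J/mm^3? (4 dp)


E = 73 / (700*0.08*0.075) = 17.381 J/mm^3


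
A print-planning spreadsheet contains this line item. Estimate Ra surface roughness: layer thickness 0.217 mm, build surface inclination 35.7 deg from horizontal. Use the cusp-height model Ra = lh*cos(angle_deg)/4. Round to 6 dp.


Ra = 0.217 * cos(35.7) / 4 = 0.044056 mm


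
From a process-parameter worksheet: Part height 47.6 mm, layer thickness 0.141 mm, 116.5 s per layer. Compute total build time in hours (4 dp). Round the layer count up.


Layers = ceil(47.6/0.141) = 338
t = 338 * 116.5 / 3600 = 10.9381 hrs


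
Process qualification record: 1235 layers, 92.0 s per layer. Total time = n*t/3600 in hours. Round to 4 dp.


t = 1235 * 92.0 / 3600 = 31.5611 hrs


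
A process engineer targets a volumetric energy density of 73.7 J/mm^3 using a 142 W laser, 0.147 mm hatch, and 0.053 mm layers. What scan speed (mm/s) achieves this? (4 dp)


v = 142 / (73.7*0.147*0.053) = 247.302 mm/s


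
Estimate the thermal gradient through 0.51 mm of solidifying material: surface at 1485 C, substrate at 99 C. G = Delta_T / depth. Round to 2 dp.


G = (1485-99)/0.51 = 2717.65 C/mm


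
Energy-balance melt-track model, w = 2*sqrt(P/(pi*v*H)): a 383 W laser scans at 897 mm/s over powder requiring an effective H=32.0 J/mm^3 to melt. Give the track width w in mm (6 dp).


w = 2*sqrt(383/(pi*897*32.0)) = 0.130342 mm


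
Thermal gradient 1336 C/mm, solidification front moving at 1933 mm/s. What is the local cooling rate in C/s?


CR = 1336 * 1933 = 2582488 C/s


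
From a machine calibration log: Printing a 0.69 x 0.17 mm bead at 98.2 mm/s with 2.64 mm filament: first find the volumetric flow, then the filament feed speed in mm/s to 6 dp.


Q = 0.69 * 0.17 * 98.2 = 11.51886 mm^3/s
A_fil = pi*(2.64/2)^2 = 5.47391104 mm^2
v_feed = 11.51886 / 5.47391104 = 2.10432 mm/s


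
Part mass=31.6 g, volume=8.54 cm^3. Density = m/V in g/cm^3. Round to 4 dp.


rho = 31.6 / 8.54 = 3.7002 g/cm^3


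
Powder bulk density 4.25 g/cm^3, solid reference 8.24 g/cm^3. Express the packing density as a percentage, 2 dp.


Packing = (4.25/8.24)*100 = 51.58 %


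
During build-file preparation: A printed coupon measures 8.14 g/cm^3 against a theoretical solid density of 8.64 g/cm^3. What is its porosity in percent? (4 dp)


Porosity = (1-8.14/8.64)*100 = 5.787 %


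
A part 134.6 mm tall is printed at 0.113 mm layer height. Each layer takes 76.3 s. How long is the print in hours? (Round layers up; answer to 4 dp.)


Layers = ceil(134.6/0.113) = 1192
t = 1192 * 76.3 / 3600 = 25.2638 hrs


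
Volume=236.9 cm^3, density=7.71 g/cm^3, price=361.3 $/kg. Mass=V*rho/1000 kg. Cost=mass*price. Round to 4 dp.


Mass = 236.9*7.71/1000 = 1.826499 kg
Cost = 1.826499 * 361.3 = 659.9141 $


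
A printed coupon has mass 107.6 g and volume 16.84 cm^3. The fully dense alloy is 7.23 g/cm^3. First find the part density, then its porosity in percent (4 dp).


rho_part = 107.6 / 16.84 = 6.38954869 g/cm^3
Porosity = (1 - 6.38954869/7.23)*100 = 11.6245 %


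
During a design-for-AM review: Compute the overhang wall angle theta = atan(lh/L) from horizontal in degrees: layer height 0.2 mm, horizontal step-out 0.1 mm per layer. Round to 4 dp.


angle = atan(0.2/0.1) = 63.4349 degrees


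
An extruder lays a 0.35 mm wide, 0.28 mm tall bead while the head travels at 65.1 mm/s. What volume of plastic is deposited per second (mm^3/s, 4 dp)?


Rate = 0.35 * 0.28 * 65.1 = 6.3798 mm^3/s


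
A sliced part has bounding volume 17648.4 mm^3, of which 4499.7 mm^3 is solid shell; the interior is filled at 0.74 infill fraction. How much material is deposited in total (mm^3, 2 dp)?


V_infill = (17648.4 - 4499.7) * 0.74 = 9730.04
V_total = 4499.7 + 9730.04 = 14229.74 mm^3


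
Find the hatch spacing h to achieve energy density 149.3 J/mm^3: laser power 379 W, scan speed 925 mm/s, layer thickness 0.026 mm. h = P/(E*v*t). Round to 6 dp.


h = 379 / (149.3*925*0.026) = 0.105551 mm


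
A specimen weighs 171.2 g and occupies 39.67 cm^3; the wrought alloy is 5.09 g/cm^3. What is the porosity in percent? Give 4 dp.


rho_part = 171.2 / 39.67 = 4.31560373 g/cm^3
Porosity = (1 - 4.31560373/5.09)*100 = 15.2141 %


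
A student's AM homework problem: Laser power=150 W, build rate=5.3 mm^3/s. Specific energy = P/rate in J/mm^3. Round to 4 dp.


SE = 150 / 5.3 = 28.3019 J/mm^3


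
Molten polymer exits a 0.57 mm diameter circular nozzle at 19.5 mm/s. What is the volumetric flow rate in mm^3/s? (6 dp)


A = pi*(0.57/2)^2 = 0.25517586 mm^2
Q = 0.25517586 * 19.5 = 4.975929 mm^3/s


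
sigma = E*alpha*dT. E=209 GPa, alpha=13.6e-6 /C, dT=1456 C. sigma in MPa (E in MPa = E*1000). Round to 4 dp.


sigma = 209*1000 * 13.6e-6 * 1456 = 4138.5344 MPa


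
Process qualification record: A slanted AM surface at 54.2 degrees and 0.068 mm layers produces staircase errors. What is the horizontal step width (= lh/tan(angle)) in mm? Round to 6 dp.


step = 0.068 / tan(54.2) = 0.049043 mm


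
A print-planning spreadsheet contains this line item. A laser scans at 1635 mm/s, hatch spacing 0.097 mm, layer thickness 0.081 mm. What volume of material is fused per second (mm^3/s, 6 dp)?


Rate = 1635 * 0.097 * 0.081 = 12.846195 mm^3/s


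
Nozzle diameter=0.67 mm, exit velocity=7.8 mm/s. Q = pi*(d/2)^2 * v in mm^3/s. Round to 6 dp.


A = pi*(0.67/2)^2 = 0.35256524 mm^2
Q = 0.35256524 * 7.8 = 2.750009 mm^3/s


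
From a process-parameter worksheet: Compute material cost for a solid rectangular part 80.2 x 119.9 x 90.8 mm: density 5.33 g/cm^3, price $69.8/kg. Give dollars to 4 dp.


V = 80.2 * 119.9 * 90.8 = 873130.984 mm^3 = 873.130984 cm^3
Mass = 873.130984 * 5.33 / 1000 = 4.65378814 kg
Cost = 4.65378814 * 69.8 = 324.8344 $


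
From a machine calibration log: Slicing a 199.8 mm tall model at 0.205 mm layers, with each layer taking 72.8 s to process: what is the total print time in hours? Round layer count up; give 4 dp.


Layers = ceil(199.8/0.205) = 975
t = 975 * 72.8 / 3600 = 19.7167 hrs


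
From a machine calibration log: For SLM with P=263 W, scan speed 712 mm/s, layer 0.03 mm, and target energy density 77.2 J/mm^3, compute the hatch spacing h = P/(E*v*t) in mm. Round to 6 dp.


h = 263 / (77.2*712*0.03) = 0.159491 mm


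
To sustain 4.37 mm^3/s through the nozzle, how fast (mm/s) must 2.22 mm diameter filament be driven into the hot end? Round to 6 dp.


A = pi*(2.22/2)^2 = 3.870756
v = 4.37 / 3.870756 = 1.128978 mm/s


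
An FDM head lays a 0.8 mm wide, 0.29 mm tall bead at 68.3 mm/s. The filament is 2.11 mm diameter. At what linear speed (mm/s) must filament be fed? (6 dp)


Q = 0.8 * 0.29 * 68.3 = 15.8456 mm^3/s
A_fil = pi*(2.11/2)^2 = 3.49667116 mm^2
v_feed = 15.8456 / 3.49667116 = 4.531624 mm/s


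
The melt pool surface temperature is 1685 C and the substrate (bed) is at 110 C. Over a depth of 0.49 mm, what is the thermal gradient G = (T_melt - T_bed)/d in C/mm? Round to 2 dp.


G = (1685-110)/0.49 = 3214.29 C/mm


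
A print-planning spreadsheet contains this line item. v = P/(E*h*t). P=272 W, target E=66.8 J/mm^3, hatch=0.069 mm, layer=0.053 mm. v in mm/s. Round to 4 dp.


v = 272 / (66.8*0.069*0.053) = 1113.4417 mm/s


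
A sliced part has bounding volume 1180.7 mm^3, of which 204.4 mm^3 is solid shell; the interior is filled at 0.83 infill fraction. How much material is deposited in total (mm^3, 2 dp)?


V_infill = (1180.7 - 204.4) * 0.83 = 810.33
V_total = 204.4 + 810.33 = 1014.73 mm^3


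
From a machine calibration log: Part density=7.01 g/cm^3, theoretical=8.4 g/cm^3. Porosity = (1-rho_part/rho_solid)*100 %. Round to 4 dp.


Porosity = (1-7.01/8.4)*100 = 16.5476 %


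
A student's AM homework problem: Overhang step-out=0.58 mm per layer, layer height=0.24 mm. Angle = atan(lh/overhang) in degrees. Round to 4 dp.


angle = atan(0.24/0.58) = 22.4794 degrees


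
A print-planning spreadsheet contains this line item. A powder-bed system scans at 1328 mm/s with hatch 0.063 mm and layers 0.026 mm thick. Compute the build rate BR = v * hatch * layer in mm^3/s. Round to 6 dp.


Rate = 1328 * 0.063 * 0.026 = 2.175264 mm^3/s


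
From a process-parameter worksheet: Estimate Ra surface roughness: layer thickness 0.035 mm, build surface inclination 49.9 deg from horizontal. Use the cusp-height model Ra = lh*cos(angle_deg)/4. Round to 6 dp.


Ra = 0.035 * cos(49.9) / 4 = 0.005636 mm


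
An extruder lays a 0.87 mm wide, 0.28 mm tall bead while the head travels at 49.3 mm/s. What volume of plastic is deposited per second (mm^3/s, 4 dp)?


Rate = 0.87 * 0.28 * 49.3 = 12.0095 mm^3/s


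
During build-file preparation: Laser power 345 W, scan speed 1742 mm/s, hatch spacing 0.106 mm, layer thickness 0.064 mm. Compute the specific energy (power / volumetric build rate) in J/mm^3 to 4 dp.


Build rate = 1742 * 0.106 * 0.064 = 11.817728 mm^3/s
SE = 345 / 11.817728 = 29.1934 J/mm^3


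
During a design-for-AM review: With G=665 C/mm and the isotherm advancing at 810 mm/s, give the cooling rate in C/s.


CR = 665 * 810 = 538650 C/s


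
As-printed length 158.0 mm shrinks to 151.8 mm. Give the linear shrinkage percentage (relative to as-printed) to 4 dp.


Shrinkage = ((158.0-151.8)/158.0)*100 = 3.9241 %


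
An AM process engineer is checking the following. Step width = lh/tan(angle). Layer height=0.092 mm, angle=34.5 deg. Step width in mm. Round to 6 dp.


step = 0.092 / tan(34.5) = 0.133861 mm


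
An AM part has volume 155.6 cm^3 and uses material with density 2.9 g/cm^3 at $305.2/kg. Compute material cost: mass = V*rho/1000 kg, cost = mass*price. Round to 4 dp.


Mass = 155.6*2.9/1000 = 0.45124 kg
Cost = 0.45124 * 305.2 = 137.7184 $


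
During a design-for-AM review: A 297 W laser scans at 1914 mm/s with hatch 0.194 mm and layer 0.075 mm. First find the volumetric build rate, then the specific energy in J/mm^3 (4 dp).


Build rate = 1914 * 0.194 * 0.075 = 27.8487 mm^3/s
SE = 297 / 27.8487 = 10.6648 J/mm^3


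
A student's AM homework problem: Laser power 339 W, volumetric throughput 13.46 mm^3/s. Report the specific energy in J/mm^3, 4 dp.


SE = 339 / 13.46 = 25.1857 J/mm^3


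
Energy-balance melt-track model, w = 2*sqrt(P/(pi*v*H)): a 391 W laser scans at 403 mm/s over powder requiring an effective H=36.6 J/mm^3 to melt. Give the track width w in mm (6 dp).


w = 2*sqrt(391/(pi*403*36.6)) = 0.183717 mm


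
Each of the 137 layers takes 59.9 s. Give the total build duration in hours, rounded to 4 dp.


t = 137 * 59.9 / 3600 = 2.2795 hrs


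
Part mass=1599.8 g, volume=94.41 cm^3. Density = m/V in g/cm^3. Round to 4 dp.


rho = 1599.8 / 94.41 = 16.9452 g/cm^3


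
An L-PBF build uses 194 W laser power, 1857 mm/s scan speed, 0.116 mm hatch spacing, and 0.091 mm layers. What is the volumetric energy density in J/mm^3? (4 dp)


E = 194 / (1857*0.116*0.091) = 9.8967 J/mm^3


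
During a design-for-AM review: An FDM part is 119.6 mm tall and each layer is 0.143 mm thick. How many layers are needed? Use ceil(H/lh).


Layers = ceil(119.6/0.143) = 837


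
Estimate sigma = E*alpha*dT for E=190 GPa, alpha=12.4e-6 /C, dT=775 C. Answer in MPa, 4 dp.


sigma = 190*1000 * 12.4e-6 * 775 = 1825.9 MPa


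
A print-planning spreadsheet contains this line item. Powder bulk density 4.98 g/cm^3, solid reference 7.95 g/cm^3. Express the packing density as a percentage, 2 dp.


Packing = (4.98/7.95)*100 = 62.64 %


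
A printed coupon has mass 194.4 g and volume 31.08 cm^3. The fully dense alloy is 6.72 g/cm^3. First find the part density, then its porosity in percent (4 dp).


rho_part = 194.4 / 31.08 = 6.25482625 g/cm^3
Porosity = (1 - 6.25482625/6.72)*100 = 6.9222 %


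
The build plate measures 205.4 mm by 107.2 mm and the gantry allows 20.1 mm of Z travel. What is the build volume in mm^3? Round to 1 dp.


V = 205.4 * 107.2 * 20.1 = 442579.5 mm^3


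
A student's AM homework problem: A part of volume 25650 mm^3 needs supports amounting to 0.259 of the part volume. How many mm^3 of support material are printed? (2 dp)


V_support = 25650 * 0.259 = 6643.35 mm^3


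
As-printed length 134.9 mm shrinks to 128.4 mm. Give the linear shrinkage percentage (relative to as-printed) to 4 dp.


Shrinkage = ((134.9-128.4)/134.9)*100 = 4.8184 %


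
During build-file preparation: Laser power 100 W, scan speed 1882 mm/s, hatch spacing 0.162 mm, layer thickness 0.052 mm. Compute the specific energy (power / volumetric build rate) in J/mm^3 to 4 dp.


Build rate = 1882 * 0.162 * 0.052 = 15.853968 mm^3/s
SE = 100 / 15.853968 = 6.3076 J/mm^3


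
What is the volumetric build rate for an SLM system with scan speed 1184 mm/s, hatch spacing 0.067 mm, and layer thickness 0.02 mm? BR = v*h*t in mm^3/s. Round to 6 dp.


Rate = 1184 * 0.067 * 0.02 = 1.58656 mm^3/s


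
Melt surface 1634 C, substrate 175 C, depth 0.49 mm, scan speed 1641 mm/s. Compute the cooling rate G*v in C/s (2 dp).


G = (1634-175)/0.49 = 2977.55102041 C/mm
CR = 2977.55102041 * 1641 = 4886161.22 C/s


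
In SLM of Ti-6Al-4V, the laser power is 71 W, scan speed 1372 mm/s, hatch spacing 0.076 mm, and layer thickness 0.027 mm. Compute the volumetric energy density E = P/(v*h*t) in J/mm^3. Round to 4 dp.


E = 71 / (1372*0.076*0.027) = 25.2189 J/mm^3


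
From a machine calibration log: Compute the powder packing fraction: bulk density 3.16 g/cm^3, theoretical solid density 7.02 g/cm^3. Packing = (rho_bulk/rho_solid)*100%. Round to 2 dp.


Packing = (3.16/7.02)*100 = 45.01 %


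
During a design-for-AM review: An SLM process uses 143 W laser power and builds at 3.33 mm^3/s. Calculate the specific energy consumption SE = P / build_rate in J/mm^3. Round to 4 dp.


SE = 143 / 3.33 = 42.9429 J/mm^3


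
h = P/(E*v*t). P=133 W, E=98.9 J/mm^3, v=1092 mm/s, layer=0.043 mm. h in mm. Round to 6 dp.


h = 133 / (98.9*1092*0.043) = 0.028639 mm


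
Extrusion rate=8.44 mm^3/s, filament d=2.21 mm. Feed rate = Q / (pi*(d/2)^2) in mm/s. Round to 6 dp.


A = pi*(2.21/2)^2 = 3.835963
v = 8.44 / 3.835963 = 2.20023 mm/s


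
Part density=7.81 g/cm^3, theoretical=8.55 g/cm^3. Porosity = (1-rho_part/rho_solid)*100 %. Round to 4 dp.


Porosity = (1-7.81/8.55)*100 = 8.655 %


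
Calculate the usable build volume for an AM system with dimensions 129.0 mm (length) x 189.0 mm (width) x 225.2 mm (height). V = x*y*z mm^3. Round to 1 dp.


V = 129.0 * 189.0 * 225.2 = 5490601.2 mm^3


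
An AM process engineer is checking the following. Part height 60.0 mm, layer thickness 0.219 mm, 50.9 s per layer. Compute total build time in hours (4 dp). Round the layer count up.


Layers = ceil(60.0/0.219) = 274
t = 274 * 50.9 / 3600 = 3.8741 hrs


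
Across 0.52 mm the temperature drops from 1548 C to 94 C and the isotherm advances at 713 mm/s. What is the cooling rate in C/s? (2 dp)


G = (1548-94)/0.52 = 2796.15384615 C/mm
CR = 2796.15384615 * 713 = 1993657.69 C/s


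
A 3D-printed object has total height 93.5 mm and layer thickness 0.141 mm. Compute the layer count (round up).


Layers = ceil(93.5/0.141) = 664


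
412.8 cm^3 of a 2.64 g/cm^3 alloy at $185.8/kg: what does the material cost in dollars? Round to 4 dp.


Mass = 412.8*2.64/1000 = 1.089792 kg
Cost = 1.089792 * 185.8 = 202.4834 $


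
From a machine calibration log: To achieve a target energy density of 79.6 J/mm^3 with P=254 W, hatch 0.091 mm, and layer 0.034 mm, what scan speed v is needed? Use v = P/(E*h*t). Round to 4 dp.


v = 254 / (79.6*0.091*0.034) = 1031.3364 mm/s


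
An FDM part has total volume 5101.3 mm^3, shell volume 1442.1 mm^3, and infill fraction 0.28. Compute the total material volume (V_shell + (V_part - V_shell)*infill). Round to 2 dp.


V_infill = (5101.3 - 1442.1) * 0.28 = 1024.58
V_total = 1442.1 + 1024.58 = 2466.68 mm^3


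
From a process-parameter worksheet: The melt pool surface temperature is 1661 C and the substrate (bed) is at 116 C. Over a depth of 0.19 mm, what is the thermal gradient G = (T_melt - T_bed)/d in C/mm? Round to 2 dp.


G = (1661-116)/0.19 = 8131.58 C/mm


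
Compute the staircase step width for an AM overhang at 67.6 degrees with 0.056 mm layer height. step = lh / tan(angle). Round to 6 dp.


step = 0.056 / tan(67.6) = 0.023082 mm


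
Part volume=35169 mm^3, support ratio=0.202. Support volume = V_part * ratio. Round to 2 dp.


V_support = 35169 * 0.202 = 7104.14 mm^3


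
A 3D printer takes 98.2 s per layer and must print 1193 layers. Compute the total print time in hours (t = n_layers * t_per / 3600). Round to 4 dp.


t = 1193 * 98.2 / 3600 = 32.5424 hrs


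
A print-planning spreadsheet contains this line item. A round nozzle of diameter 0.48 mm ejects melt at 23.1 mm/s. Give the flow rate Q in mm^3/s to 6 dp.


A = pi*(0.48/2)^2 = 0.18095574 mm^2
Q = 0.18095574 * 23.1 = 4.180078 mm^3/s


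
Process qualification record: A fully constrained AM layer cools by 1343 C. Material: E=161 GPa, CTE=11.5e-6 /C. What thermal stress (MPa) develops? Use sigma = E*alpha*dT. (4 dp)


sigma = 161*1000 * 11.5e-6 * 1343 = 2486.5645 MPa


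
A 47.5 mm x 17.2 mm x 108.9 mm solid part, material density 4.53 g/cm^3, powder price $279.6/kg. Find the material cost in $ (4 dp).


V = 47.5 * 17.2 * 108.9 = 88971.3 mm^3 = 88.9713 cm^3
Mass = 88.9713 * 4.53 / 1000 = 0.40303999 kg
Cost = 0.40303999 * 279.6 = 112.69 $


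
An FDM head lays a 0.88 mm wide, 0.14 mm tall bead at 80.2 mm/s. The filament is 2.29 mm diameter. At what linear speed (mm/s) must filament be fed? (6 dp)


Q = 0.88 * 0.14 * 80.2 = 9.88064 mm^3/s
A_fil = pi*(2.29/2)^2 = 4.11870651 mm^2
v_feed = 9.88064 / 4.11870651 = 2.398967 mm/s


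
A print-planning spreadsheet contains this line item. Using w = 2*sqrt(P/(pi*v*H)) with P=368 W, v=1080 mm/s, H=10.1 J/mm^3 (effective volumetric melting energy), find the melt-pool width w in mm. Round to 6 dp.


w = 2*sqrt(368/(pi*1080*10.1)) = 0.207256 mm


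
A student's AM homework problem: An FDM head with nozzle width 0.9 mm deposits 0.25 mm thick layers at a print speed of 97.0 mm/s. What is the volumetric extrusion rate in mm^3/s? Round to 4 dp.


Rate = 0.9 * 0.25 * 97.0 = 21.825 mm^3/s


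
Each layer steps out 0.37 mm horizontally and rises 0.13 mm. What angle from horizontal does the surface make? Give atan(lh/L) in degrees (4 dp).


angle = atan(0.13/0.37) = 19.359 degrees


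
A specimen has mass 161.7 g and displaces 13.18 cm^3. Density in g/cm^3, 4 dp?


rho = 161.7 / 13.18 = 12.2686 g/cm^3


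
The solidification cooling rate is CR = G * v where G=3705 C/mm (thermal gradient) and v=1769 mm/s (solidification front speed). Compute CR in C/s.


CR = 3705 * 1769 = 6554145 C/s


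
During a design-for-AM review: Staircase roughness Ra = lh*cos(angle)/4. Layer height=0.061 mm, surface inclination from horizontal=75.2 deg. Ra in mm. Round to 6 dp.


Ra = 0.061 * cos(75.2) / 4 = 0.003896 mm


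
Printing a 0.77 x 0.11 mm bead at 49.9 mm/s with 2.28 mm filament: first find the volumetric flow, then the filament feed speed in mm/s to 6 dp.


Q = 0.77 * 0.11 * 49.9 = 4.22653 mm^3/s
A_fil = pi*(2.28/2)^2 = 4.08281381 mm^2
v_feed = 4.22653 / 4.08281381 = 1.0352 mm/s


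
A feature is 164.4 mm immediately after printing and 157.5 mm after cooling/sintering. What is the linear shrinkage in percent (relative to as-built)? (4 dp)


Shrinkage = ((164.4-157.5)/164.4)*100 = 4.1971 %


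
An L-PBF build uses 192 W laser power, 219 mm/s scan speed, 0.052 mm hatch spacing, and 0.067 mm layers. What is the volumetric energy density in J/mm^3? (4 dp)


E = 192 / (219*0.052*0.067) = 251.6396 J/mm^3


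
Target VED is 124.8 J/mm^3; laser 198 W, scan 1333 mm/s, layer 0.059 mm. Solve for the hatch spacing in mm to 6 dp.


h = 198 / (124.8*1333*0.059) = 0.020173 mm


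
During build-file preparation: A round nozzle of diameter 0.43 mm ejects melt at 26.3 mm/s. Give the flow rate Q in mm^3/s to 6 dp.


A = pi*(0.43/2)^2 = 0.14522012 mm^2
Q = 0.14522012 * 26.3 = 3.819289 mm^3/s


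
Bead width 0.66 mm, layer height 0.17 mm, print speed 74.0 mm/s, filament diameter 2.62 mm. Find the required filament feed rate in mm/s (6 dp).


Q = 0.66 * 0.17 * 74.0 = 8.3028 mm^3/s
A_fil = pi*(2.62/2)^2 = 5.39128715 mm^2
v_feed = 8.3028 / 5.39128715 = 1.54004 mm/s


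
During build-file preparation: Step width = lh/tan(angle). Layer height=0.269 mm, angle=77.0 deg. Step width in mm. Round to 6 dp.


step = 0.269 / tan(77.0) = 0.062104 mm


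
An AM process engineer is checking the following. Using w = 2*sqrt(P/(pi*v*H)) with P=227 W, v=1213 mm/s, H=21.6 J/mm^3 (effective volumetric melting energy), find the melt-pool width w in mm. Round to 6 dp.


w = 2*sqrt(227/(pi*1213*21.6)) = 0.105029 mm


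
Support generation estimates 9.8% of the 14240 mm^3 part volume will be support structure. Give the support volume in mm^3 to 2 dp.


V_support = 14240 * 0.098 = 1395.52 mm^3


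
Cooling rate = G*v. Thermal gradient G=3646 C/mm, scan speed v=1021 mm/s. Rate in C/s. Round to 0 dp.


CR = 3646 * 1021 = 3722566 C/s


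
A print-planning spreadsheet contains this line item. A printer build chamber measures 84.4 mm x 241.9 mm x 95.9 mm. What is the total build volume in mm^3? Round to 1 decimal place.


V = 84.4 * 241.9 * 95.9 = 1957928.9 mm^3


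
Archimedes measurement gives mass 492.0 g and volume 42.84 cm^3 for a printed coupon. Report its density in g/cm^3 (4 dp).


rho = 492.0 / 42.84 = 11.4846 g/cm^3


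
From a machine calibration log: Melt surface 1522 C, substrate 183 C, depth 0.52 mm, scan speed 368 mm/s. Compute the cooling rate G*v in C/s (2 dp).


G = (1522-183)/0.52 = 2575.0 C/mm
CR = 2575.0 * 368 = 947600.0 C/s


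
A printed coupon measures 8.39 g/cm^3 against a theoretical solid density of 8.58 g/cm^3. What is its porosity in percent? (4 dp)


Porosity = (1-8.39/8.58)*100 = 2.2145 %


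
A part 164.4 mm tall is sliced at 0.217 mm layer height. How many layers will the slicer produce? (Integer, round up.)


Layers = ceil(164.4/0.217) = 758


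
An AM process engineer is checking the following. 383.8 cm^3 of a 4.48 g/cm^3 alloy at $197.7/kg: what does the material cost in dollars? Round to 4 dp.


Mass = 383.8*4.48/1000 = 1.719424 kg
Cost = 1.719424 * 197.7 = 339.9301 $


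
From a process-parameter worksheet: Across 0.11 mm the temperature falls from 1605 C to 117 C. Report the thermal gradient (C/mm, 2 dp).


G = (1605-117)/0.11 = 13527.27 C/mm


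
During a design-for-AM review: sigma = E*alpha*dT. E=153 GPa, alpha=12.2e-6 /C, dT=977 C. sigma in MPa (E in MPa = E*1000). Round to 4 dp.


sigma = 153*1000 * 12.2e-6 * 977 = 1823.6682 MPa


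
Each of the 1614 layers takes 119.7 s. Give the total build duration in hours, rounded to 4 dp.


t = 1614 * 119.7 / 3600 = 53.6655 hrs


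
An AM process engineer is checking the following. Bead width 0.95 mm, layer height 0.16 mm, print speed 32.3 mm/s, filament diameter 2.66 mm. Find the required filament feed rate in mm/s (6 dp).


Q = 0.95 * 0.16 * 32.3 = 4.9096 mm^3/s
A_fil = pi*(2.66/2)^2 = 5.55716324 mm^2
v_feed = 4.9096 / 5.55716324 = 0.883472 mm/s


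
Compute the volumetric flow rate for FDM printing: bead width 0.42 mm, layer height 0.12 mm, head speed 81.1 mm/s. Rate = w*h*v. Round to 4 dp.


Rate = 0.42 * 0.12 * 81.1 = 4.0874 mm^3/s


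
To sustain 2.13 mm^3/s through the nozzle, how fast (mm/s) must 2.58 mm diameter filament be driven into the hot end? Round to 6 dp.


A = pi*(2.58/2)^2 = 5.227924
v = 2.13 / 5.227924 = 0.407427 mm/s


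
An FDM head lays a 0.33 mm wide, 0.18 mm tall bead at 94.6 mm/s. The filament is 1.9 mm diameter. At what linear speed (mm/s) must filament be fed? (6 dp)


Q = 0.33 * 0.18 * 94.6 = 5.61924 mm^3/s
A_fil = pi*(1.9/2)^2 = 2.83528737 mm^2
v_feed = 5.61924 / 2.83528737 = 1.981894 mm/s


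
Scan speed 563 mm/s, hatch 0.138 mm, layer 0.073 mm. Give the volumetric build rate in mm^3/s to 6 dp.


Rate = 563 * 0.138 * 0.073 = 5.671662 mm^3/s


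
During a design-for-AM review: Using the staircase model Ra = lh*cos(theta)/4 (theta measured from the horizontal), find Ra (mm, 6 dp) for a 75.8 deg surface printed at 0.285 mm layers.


Ra = 0.285 * cos(75.8) / 4 = 0.017478 mm


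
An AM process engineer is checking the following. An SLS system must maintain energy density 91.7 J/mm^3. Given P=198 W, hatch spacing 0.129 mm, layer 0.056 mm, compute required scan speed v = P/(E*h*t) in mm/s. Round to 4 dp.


v = 198 / (91.7*0.129*0.056) = 298.8946 mm/s


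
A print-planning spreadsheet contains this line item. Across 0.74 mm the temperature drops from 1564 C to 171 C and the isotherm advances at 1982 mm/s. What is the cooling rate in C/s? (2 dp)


G = (1564-171)/0.74 = 1882.43243243 C/mm
CR = 1882.43243243 * 1982 = 3730981.08 C/s


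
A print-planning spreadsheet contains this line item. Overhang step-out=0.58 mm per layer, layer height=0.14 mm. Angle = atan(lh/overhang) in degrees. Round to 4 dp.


angle = atan(0.14/0.58) = 13.5704 degrees


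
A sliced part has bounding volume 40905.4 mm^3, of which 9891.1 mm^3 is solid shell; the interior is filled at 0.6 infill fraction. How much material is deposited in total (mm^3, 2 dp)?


V_infill = (40905.4 - 9891.1) * 0.6 = 18608.58
V_total = 9891.1 + 18608.58 = 28499.68 mm^3


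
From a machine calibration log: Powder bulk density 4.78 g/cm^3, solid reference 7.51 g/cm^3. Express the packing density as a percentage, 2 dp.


Packing = (4.78/7.51)*100 = 63.65 %


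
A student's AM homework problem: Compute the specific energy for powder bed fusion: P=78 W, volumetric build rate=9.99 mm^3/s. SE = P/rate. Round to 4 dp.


SE = 78 / 9.99 = 7.8078 J/mm^3


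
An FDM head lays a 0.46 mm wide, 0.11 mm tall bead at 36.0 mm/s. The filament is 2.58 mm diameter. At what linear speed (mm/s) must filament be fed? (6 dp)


Q = 0.46 * 0.11 * 36.0 = 1.8216 mm^3/s
A_fil = pi*(2.58/2)^2 = 5.22792433 mm^2
v_feed = 1.8216 / 5.22792433 = 0.348437 mm/s


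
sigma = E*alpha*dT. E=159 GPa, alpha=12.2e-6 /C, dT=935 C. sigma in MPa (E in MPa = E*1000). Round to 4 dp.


sigma = 159*1000 * 12.2e-6 * 935 = 1813.713 MPa


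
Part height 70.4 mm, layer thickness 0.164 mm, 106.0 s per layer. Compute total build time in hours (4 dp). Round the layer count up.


Layers = ceil(70.4/0.164) = 430
t = 430 * 106.0 / 3600 = 12.6611 hrs


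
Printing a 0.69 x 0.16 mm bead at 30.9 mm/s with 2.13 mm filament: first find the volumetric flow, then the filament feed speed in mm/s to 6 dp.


Q = 0.69 * 0.16 * 30.9 = 3.41136 mm^3/s
A_fil = pi*(2.13/2)^2 = 3.56327293 mm^2
v_feed = 3.41136 / 3.56327293 = 0.957367 mm/s


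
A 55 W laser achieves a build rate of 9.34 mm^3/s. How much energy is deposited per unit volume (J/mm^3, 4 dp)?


SE = 55 / 9.34 = 5.8887 J/mm^3


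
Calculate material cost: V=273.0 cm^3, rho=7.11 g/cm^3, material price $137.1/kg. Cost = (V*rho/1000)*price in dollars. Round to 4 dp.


Mass = 273.0*7.11/1000 = 1.94103 kg
Cost = 1.94103 * 137.1 = 266.1152 $


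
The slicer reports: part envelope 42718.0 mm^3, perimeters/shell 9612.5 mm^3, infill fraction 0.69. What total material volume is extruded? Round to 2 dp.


V_infill = (42718.0 - 9612.5) * 0.69 = 22842.8
V_total = 9612.5 + 22842.8 = 32455.3 mm^3


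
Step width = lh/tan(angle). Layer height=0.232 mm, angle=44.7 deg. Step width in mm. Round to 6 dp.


step = 0.232 / tan(44.7) = 0.234442 mm


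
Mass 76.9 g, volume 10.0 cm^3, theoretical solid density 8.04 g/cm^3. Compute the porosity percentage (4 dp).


rho_part = 76.9 / 10.0 = 7.69 g/cm^3
Porosity = (1 - 7.69/8.04)*100 = 4.3532 %


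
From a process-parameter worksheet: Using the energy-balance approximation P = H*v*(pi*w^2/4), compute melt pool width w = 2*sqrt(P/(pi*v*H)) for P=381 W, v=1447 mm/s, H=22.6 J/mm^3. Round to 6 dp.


w = 2*sqrt(381/(pi*1447*22.6)) = 0.121795 mm


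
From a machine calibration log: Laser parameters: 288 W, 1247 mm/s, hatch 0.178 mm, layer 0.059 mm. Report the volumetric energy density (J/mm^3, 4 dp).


E = 288 / (1247*0.178*0.059) = 21.9915 J/mm^3


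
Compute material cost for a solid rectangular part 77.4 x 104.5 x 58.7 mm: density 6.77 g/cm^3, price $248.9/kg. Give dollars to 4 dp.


V = 77.4 * 104.5 * 58.7 = 474783.21 mm^3 = 474.78321 cm^3
Mass = 474.78321 * 6.77 / 1000 = 3.21428233 kg
Cost = 3.21428233 * 248.9 = 800.0349 $


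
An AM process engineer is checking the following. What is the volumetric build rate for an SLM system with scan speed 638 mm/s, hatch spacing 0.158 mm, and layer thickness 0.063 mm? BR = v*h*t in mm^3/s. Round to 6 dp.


Rate = 638 * 0.158 * 0.063 = 6.350652 mm^3/s


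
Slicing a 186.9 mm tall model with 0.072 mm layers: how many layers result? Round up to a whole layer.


Layers = ceil(186.9/0.072) = 2596


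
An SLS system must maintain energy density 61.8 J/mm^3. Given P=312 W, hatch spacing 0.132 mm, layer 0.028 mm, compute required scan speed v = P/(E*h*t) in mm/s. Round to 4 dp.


v = 312 / (61.8*0.132*0.028) = 1365.948 mm/s


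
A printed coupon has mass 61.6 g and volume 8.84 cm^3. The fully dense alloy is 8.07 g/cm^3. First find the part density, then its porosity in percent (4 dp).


rho_part = 61.6 / 8.84 = 6.96832579 g/cm^3
Porosity = (1 - 6.96832579/8.07)*100 = 13.6515 %


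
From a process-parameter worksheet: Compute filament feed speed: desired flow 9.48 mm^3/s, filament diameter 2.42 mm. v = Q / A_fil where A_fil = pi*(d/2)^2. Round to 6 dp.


A = pi*(2.42/2)^2 = 4.599606
v = 9.48 / 4.599606 = 2.061046 mm/s


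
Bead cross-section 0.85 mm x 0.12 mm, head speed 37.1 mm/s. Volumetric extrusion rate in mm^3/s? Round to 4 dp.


Rate = 0.85 * 0.12 * 37.1 = 3.7842 mm^3/s


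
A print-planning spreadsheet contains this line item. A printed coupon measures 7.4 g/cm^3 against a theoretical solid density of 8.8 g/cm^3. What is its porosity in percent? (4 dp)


Porosity = (1-7.4/8.8)*100 = 15.9091 %


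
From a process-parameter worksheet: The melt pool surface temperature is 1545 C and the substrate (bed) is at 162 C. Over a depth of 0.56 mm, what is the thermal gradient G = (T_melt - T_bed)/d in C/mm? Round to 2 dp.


G = (1545-162)/0.56 = 2469.64 C/mm


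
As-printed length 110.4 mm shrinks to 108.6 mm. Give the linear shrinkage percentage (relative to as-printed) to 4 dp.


Shrinkage = ((110.4-108.6)/110.4)*100 = 1.6304 %


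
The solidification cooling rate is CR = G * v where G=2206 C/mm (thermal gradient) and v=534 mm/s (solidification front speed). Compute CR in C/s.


CR = 2206 * 534 = 1178004 C/s


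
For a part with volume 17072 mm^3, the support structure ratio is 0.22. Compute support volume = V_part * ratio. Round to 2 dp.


V_support = 17072 * 0.22 = 3755.84 mm^3


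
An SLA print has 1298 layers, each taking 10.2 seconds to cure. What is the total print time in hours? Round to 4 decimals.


t = 1298 * 10.2 / 3600 = 3.6777 hrs


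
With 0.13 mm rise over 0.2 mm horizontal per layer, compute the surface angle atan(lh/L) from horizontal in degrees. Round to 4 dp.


angle = atan(0.13/0.2) = 33.0239 degrees


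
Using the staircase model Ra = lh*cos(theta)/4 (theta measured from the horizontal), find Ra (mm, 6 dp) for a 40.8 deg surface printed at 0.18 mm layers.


Ra = 0.18 * cos(40.8) / 4 = 0.034065 mm


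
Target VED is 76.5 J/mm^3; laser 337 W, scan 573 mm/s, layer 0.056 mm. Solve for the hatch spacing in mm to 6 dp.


h = 337 / (76.5*573*0.056) = 0.137286 mm


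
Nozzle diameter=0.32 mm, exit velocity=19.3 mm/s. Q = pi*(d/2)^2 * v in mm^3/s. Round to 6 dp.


A = pi*(0.32/2)^2 = 0.08042477 mm^2
Q = 0.08042477 * 19.3 = 1.552198 mm^3/s


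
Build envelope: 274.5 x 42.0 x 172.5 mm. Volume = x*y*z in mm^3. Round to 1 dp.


V = 274.5 * 42.0 * 172.5 = 1988752.5 mm^3


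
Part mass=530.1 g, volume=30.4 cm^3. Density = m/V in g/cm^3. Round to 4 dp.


rho = 530.1 / 30.4 = 17.4375 g/cm^3


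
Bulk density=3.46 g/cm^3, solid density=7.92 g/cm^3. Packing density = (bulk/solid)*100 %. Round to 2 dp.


Packing = (3.46/7.92)*100 = 43.69 %


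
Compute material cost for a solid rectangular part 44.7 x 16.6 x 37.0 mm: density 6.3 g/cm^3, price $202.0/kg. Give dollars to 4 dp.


V = 44.7 * 16.6 * 37.0 = 27454.74 mm^3 = 27.45474 cm^3
Mass = 27.45474 * 6.3 / 1000 = 0.17296486 kg
Cost = 0.17296486 * 202.0 = 34.9389 $


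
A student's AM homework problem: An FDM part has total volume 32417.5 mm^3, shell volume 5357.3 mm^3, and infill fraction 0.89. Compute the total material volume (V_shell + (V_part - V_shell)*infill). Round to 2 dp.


V_infill = (32417.5 - 5357.3) * 0.89 = 24083.58
V_total = 5357.3 + 24083.58 = 29440.88 mm^3


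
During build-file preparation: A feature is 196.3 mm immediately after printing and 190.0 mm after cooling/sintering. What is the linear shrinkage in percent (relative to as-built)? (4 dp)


Shrinkage = ((196.3-190.0)/196.3)*100 = 3.2094 %


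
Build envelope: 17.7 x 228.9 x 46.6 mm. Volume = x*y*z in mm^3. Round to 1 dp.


V = 17.7 * 228.9 * 46.6 = 188801.3 mm^3


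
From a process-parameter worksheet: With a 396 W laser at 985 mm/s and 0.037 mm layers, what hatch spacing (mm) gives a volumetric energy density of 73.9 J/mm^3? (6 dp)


h = 396 / (73.9*985*0.037) = 0.147032 mm


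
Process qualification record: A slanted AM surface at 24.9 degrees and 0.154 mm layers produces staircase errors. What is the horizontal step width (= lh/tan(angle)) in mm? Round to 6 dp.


step = 0.154 / tan(24.9) = 0.331765 mm


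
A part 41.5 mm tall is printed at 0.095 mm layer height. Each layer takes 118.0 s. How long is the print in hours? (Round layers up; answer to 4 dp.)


Layers = ceil(41.5/0.095) = 437
t = 437 * 118.0 / 3600 = 14.3239 hrs


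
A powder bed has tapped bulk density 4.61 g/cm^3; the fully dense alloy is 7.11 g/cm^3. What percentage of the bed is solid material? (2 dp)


Packing = (4.61/7.11)*100 = 64.84 %


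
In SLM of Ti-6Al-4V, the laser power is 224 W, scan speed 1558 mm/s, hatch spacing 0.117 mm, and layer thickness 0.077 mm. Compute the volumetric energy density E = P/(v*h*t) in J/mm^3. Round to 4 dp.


E = 224 / (1558*0.117*0.077) = 15.9589 J/mm^3


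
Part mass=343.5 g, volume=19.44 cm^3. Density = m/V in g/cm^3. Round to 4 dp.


rho = 343.5 / 19.44 = 17.6698 g/cm^3


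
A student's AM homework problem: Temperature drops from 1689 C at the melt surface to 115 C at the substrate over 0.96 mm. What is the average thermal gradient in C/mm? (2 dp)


G = (1689-115)/0.96 = 1639.58 C/mm


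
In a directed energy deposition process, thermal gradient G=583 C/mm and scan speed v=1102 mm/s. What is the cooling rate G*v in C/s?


CR = 583 * 1102 = 642466 C/s


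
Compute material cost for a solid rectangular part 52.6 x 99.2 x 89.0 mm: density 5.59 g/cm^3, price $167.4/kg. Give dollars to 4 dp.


V = 52.6 * 99.2 * 89.0 = 464394.88 mm^3 = 464.39488 cm^3
Mass = 464.39488 * 5.59 / 1000 = 2.59596738 kg
Cost = 2.59596738 * 167.4 = 434.5649 $


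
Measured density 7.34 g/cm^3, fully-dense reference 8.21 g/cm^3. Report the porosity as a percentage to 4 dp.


Porosity = (1-7.34/8.21)*100 = 10.5968 %


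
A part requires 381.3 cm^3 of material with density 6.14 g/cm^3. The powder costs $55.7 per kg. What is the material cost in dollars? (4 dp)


Mass = 381.3*6.14/1000 = 2.341182 kg
Cost = 2.341182 * 55.7 = 130.4038 $


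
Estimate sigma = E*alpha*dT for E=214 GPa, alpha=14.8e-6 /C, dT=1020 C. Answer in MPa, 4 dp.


sigma = 214*1000 * 14.8e-6 * 1020 = 3230.544 MPa


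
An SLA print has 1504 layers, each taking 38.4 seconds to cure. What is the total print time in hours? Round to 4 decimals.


t = 1504 * 38.4 / 3600 = 16.0427 hrs


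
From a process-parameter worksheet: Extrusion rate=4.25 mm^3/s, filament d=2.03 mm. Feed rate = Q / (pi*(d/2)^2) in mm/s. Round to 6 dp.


A = pi*(2.03/2)^2 = 3.236547
v = 4.25 / 3.236547 = 1.313128 mm/s


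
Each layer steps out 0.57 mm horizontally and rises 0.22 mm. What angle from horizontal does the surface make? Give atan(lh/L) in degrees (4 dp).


angle = atan(0.22/0.57) = 21.1048 degrees


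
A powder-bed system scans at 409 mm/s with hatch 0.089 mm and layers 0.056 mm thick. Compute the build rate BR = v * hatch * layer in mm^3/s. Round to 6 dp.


Rate = 409 * 0.089 * 0.056 = 2.038456 mm^3/s


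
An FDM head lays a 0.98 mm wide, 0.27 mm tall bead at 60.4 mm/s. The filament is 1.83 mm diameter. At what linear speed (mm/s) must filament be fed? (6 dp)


Q = 0.98 * 0.27 * 60.4 = 15.98184 mm^3/s
A_fil = pi*(1.83/2)^2 = 2.63021991 mm^2
v_feed = 15.98184 / 2.63021991 = 6.076237 mm/s


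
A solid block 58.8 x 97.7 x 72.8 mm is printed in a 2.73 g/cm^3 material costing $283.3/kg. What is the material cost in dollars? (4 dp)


V = 58.8 * 97.7 * 72.8 = 418218.528 mm^3 = 418.218528 cm^3
Mass = 418.218528 * 2.73 / 1000 = 1.14173658 kg
Cost = 1.14173658 * 283.3 = 323.454 $


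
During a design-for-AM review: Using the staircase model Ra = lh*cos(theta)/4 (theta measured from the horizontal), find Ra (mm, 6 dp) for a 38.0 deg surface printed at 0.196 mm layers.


Ra = 0.196 * cos(38.0) / 4 = 0.038613 mm


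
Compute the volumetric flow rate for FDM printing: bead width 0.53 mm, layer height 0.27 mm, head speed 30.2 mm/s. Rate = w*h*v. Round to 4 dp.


Rate = 0.53 * 0.27 * 30.2 = 4.3216 mm^3/s


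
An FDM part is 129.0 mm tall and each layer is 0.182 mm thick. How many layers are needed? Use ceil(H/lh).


Layers = ceil(129.0/0.182) = 709


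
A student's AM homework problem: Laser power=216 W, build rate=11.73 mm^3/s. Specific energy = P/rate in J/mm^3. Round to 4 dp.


SE = 216 / 11.73 = 18.4143 J/mm^3


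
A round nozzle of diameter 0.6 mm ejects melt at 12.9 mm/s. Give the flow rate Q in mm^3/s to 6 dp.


A = pi*(0.6/2)^2 = 0.28274334 mm^2
Q = 0.28274334 * 12.9 = 3.647389 mm^3/s


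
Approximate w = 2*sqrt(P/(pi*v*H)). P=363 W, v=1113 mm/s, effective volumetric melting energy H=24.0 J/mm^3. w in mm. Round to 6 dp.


w = 2*sqrt(363/(pi*1113*24.0)) = 0.131539 mm


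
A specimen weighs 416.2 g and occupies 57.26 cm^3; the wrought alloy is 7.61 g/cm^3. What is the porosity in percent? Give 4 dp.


rho_part = 416.2 / 57.26 = 7.26859937 g/cm^3
Porosity = (1 - 7.26859937/7.61)*100 = 4.4862 %


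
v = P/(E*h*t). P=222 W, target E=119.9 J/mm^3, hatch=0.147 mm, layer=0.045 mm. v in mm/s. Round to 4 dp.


v = 222 / (119.9*0.147*0.045) = 279.9007 mm/s


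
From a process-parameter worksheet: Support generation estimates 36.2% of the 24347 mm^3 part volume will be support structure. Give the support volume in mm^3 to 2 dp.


V_support = 24347 * 0.362 = 8813.61 mm^3


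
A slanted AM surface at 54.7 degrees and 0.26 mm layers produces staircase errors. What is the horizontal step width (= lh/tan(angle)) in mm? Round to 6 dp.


step = 0.26 / tan(54.7) = 0.18409 mm
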